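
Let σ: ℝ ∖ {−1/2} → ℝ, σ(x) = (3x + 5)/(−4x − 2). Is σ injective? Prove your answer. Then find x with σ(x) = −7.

-9/25

Suppose σ(x_1) = σ(x_2). Cross-multiplying: (3x_1 + 5)(−4x_2 − 2) = (3x_2 + 5)(−4x_1 − 2).
Expanding both sides and cancelling the symmetric terms leaves 14·(x_1 − x_2) = 0. Since 14 ≠ 0, x_1 = x_2. Thus σ is injective.
Solving σ(x) = −7: cross-multiplying gives 3x + 5 = −7(−4x − 2), which rearranges to −25x = 9, so x = −9/25.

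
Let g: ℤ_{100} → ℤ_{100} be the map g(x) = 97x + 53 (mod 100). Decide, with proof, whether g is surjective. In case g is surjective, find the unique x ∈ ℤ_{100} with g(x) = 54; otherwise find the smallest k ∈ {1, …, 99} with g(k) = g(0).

Recall: g is surjective if every y in the codomain equals g(x) for some x in the domain.
Since gcd(97, 100) = 1, 97 is invertible modulo 100. Euclid's algorithm: 100 = 1·97 + 3, 97 = 32·3 + 1; back-substituting gives 1 = 33·97 − 32·100, so 97⁻¹ ≡ 33 (mod 100).
Then y ↦ 33(y − 53) is a two-sided inverse to g, so every y ∈ ℤ_{100} has a preimage.
So g is surjective.
Since g is surjective, we find g⁻¹(54): we need 97x ≡ 54 − 53 ≡ 1 (mod 100). Using 97⁻¹ = 33: x ≡ 33·1 = 33, so x = 33.
Check: g(33) = 97·33 + 53 = 3254 = 32·100 + 54 ≡ 54 (mod 100).

33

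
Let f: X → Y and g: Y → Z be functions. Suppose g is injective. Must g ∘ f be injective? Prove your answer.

No. Take X = {0, 1}, Y = Z = {0, 1, 2, 3}, f(0) = f(1) = 0, and g = identity (injective).
Then (g ∘ f)(0) = (g ∘ f)(1) = 0 with 0 ≠ 1, so g ∘ f is not injective.

not injective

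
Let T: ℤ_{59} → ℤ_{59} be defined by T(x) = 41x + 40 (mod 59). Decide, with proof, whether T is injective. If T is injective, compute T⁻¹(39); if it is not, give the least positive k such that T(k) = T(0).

By definition, T is injective when T(a) = T(b) forces a = b.
If T(a) = T(b), then 41a ≡ 41b (mod 59). Because gcd(41, 59) = 1, we may cancel 41 to get a ≡ b (mod 59).
So T is injective.
We now compute 41⁻¹ mod 59 explicitly. Euclid's algorithm: 59 = 1·41 + 18, 41 = 2·18 + 5, 18 = 3·5 + 3, 5 = 1·3 + 2, 3 = 1·2 + 1; back-substituting gives 1 = 36·41 − 25·59, so 41⁻¹ ≡ 36 (mod 59).
Since T is injective, we find T⁻¹(39): we need 41x ≡ 39 − 40 ≡ 58 (mod 59). Using 41⁻¹ = 36: x ≡ 36·58 = 2088 = 35·59 + 23, so x = 23.
Check: T(23) = 41·23 + 40 = 983 = 16·59 + 39 ≡ 39 (mod 59).

23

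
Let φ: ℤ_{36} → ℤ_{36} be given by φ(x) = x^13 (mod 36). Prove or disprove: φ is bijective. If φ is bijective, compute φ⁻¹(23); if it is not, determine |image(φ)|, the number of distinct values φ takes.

φ(0) = 0^13 = 0.
φ(6): Repeated squaring mod 36: 6^1 ≡ 6, 6^2 ≡ 6² = 36 ≡ 0, 6^4 ≡ 0² = 0, 6^8 ≡ 0² = 0. Since 13 = 8 + 4 + 1, 6^13 ≡ 0·0·6: 0·0 = 0, then 0·6 = 0. So 6^13 ≡ 0 (mod 36).
So φ(0) = φ(6) = 0 while 0 ≠ 6, hence φ is not injective, hence not bijective.
Since φ is not bijective, we determine |image(φ)|. Computing x^13 mod 36 for each x (by repeated squaring, reducing mod 36 at every step), the values φ(0), φ(1), …, φ(35) are: 0, 1, 20, 27, 4, 5, 0, 7, 8, 9, 28, 11, 0, 13, 32, 27, 16, 17, 0, 19, 20, 9, 4, 23, 0, 25, 8, 27, 28, 29, 0, 31, 32, 9, 16, 35.
The distinct values are {0, 1, 4, 5, 7, 8, 9, 11, 13, 16, 17, 19, 20, 23, 25, 27, 28, 29, 31, 32, 35}; there are 21 of them.

21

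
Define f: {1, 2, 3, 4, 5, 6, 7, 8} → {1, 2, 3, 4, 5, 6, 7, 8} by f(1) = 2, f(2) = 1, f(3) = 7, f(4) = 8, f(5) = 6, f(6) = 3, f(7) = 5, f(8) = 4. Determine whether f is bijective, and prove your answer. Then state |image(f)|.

The values 2, 1, 7, 8, 6, 3, 5, 4 are a permutation of {1, 2, 3, 4, 5, 6, 7, 8}: each element appears exactly once.
So f is injective and surjective, hence bijective.
The image of f is {1, 2, 3, 4, 5, 6, 7, 8}, which has 8 elements.

8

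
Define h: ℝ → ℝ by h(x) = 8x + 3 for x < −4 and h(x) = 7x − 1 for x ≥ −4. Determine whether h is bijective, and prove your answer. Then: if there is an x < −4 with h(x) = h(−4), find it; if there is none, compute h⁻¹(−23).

-22/7

Both pieces are strictly increasing (slopes 8 and 7), so each is injective on its own interval.
The left piece maps (−∞, −4) onto (−∞, −29); the right piece maps [−4, ∞) onto [−29, ∞).
Since −29 = −29, the images partition ℝ: h is injective and surjective, hence bijective.
Because the two images are disjoint, no x < −4 has h(x) = h(−4), so we compute h⁻¹(−23): −23 lies in [−29, ∞), so solve 7x − 1 = −23: x = (−23 + 1)/7 = −22/7.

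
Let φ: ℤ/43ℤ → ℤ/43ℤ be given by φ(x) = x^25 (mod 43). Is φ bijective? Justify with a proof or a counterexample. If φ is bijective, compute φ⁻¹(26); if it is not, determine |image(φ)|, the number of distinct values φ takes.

Since 43 is prime, the nonzero elements of ℤ/43ℤ form a cyclic group of order 42.
As gcd(25, 42) = 1, raising to the 25th power is a bijection on this group: if x_1^25 ≡ x_2^25 then (x_1x_2^{−1})^25 = 1, and the only element of order dividing gcd(25, 42) = 1 is 1, so x_1 = x_2.
With φ(0) = 0 this makes φ injective on all of ℤ/43ℤ, hence bijective (finite equal-size domain and codomain). In particular φ is bijective.
Since φ is bijective, we find the preimage of 26. The inverse of x ↦ x^25 on (ℤ/43ℤ)^× is x ↦ x^37, because 25·37 = 925 = 22·42 + 1 ≡ 1 (mod 42) and x^{42} = 1 for x ≠ 0 (Fermat). So φ⁻¹(26) = 26^37 mod 43.
Repeated squaring mod 43: 26^1 ≡ 26, 26^2 ≡ 26² = 676 ≡ 31, 26^4 ≡ 31² = 961 ≡ 15, 26^8 ≡ 15² = 225 ≡ 10, 26^16 ≡ 10² = 100 ≡ 14, 26^32 ≡ 14² = 196 ≡ 24. Since 37 = 32 + 4 + 1, 26^37 ≡ 24·15·26: 24·15 = 360 ≡ 16, then 16·26 = 416 ≡ 29. So 26^37 ≡ 29 (mod 43).
Hence φ⁻¹(26) = 29.

29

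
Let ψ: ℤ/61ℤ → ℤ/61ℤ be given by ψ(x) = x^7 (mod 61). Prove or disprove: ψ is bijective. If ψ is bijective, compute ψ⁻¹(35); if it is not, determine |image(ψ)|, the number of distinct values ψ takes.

51

Since 61 is prime, the nonzero elements of ℤ/61ℤ form a cyclic group of order 60.
As gcd(7, 60) = 1, raising to the 7th power is a bijection on this group: if x_1^7 ≡ x_2^7 then (x_1x_2^{−1})^7 = 1, and the only element of order dividing gcd(7, 60) = 1 is 1, so x_1 = x_2.
With ψ(0) = 0 this makes ψ injective on all of ℤ/61ℤ, hence bijective (finite equal-size domain and codomain). In particular ψ is bijective.
Since ψ is bijective, we find the preimage of 35. The inverse of x ↦ x^7 on (ℤ/61ℤ)^× is x ↦ x^43, because 7·43 = 301 = 5·60 + 1 ≡ 1 (mod 60) and x^{60} = 1 for x ≠ 0 (Fermat). So ψ⁻¹(35) = 35^43 mod 61.
Repeated squaring mod 61: 35^1 ≡ 35, 35^2 ≡ 35² = 1225 ≡ 5, 35^4 ≡ 5² = 25, 35^8 ≡ 25² = 625 ≡ 15, 35^16 ≡ 15² = 225 ≡ 42, 35^32 ≡ 42² = 1764 ≡ 56. Since 43 = 32 + 8 + 2 + 1, 35^43 ≡ 56·15·5·35: 56·15 = 840 ≡ 47, then 47·5 = 235 ≡ 52, then 52·35 = 1820 ≡ 51. So 35^43 ≡ 51 (mod 61).
Hence ψ⁻¹(35) = 51.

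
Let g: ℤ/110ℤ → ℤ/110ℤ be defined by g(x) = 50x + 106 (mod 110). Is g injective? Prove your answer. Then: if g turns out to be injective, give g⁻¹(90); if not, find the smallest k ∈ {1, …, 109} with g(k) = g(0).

11

We have gcd(50, 110) = 10 > 1. Taking s = 0 and t = 11: g(0) = 106 and g(11) = 50·11 + 106 = 656 ≡ 106 (mod 110).
So g(0) = g(11) while 0 ≠ 11, thus g is not injective.
Since g is not injective, we find the least positive k with g(k) = g(0): this means 50k ≡ 0 (mod 110), i.e. 110 ∣ 50k. Since gcd(50, 110) = 10, dividing through by 10 this holds exactly when 11 ∣ 5k, and as gcd(5, 11) = 1, exactly when 11 ∣ k.
The smallest positive such k is 11.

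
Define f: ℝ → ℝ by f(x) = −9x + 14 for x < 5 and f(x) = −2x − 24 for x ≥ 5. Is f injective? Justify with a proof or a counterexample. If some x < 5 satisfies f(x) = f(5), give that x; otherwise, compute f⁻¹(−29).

43/9

Both pieces are strictly decreasing (slopes −9 and −2), so each is injective on its own interval.
The left piece maps (−∞, 5) onto (−31, ∞); the right piece maps [5, ∞) onto (−∞, −34].
These images are disjoint, so no value is attained by both pieces. Hence f is injective.
Because the two images are disjoint, no x < 5 has f(x) = f(5), so we compute f⁻¹(−29): −29 lies in (−31, ∞), so solve −9x + 14 = −29: x = (−29 − 14)/(−9) = 43/9.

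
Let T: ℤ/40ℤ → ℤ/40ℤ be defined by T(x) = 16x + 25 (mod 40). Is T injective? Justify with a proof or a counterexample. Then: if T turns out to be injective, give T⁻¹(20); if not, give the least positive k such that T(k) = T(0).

We have gcd(16, 40) = 8 > 1. Taking x_1 = 0 and x_2 = 5: T(0) = 25 and T(5) = 16·5 + 25 = 105 ≡ 25 (mod 40).
So T(0) = T(5) while 0 ≠ 5, thus T is not injective.
Since T is not injective, we find the least positive k with T(k) = T(0): this means 16k ≡ 0 (mod 40), i.e. 40 ∣ 16k. Since gcd(16, 40) = 8, dividing through by 8 this holds exactly when 5 ∣ 2k, and as gcd(2, 5) = 1, exactly when 5 ∣ k.
The smallest positive such k is 5.

5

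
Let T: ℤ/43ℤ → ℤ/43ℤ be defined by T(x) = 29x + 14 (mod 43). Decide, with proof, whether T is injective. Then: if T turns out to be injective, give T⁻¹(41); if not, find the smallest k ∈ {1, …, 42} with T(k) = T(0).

If T(s) = T(t), then 29s ≡ 29t (mod 43). Because gcd(29, 43) = 1, we may cancel 29 to get s ≡ t (mod 43).
Therefore T is injective.
We now compute 29⁻¹ mod 43 explicitly. Euclid's algorithm: 43 = 1·29 + 14, 29 = 2·14 + 1; back-substituting gives 1 = 3·29 − 2·43, so 29⁻¹ ≡ 3 (mod 43).
Since T is injective, we compute T⁻¹(41): solve 29x + 14 ≡ 41 (mod 43), i.e. 29x ≡ 27 (mod 43).
Multiplying by 29⁻¹ = 3 gives x ≡ 3·27 = 81 = 1·43 + 38 ≡ 38 (mod 43).
Check: T(38) = 29·38 + 14 = 1116 = 25·43 + 41 ≡ 41 (mod 43).

38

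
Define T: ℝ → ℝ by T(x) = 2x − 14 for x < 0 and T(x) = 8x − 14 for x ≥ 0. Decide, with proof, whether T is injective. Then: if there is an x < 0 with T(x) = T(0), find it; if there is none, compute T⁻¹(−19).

-5/2

Both pieces are strictly increasing (slopes 2 and 8), so each is injective on its own interval.
The left piece maps (−∞, 0) onto (−∞, −14); the right piece maps [0, ∞) onto [−14, ∞).
These images are disjoint, so no value is attained by both pieces. Therefore T is injective.
Because the two images are disjoint, no x < 0 has T(x) = T(0), so we compute T⁻¹(−19): −19 lies in (−∞, −14), so solve 2x − 14 = −19: x = (−19 + 14)/2 = −5/2.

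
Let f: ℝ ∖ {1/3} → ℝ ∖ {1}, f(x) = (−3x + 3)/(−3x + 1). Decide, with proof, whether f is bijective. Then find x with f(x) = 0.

1

Suppose f(u) = f(v). Cross-multiplying: (−3u + 3)(−3v + 1) = (−3v + 3)(−3u + 1).
Expanding both sides and cancelling the symmetric terms leaves 6·(u − v) = 0. Since 6 ≠ 0, u = v. Therefore f is injective.
For any y ≠ 1, solving y(−3x + 1) = −3x + 3 for x gives a well-defined x ≠ 1/3. So f is surjective.
Hence f is bijective.
Solving f(x) = 0: cross-multiplying gives −3x + 3 = 0(−3x + 1), which rearranges to −3x = −3, so x = 1.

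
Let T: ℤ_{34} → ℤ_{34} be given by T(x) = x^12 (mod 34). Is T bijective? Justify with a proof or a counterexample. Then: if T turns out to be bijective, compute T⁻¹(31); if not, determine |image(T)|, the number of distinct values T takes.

10

T(3): Repeated squaring mod 34: 3^1 ≡ 3, 3^2 ≡ 3² = 9, 3^4 ≡ 9² = 81 ≡ 13, 3^8 ≡ 13² = 169 ≡ 33. Since 12 = 8 + 4, 3^12 ≡ 33·13: 33·13 = 429 ≡ 21. So 3^12 ≡ 21 (mod 34).
T(5): Repeated squaring mod 34: 5^1 ≡ 5, 5^2 ≡ 5² = 25, 5^4 ≡ 25² = 625 ≡ 13, 5^8 ≡ 13² = 169 ≡ 33. Since 12 = 8 + 4, 5^12 ≡ 33·13: 33·13 = 429 ≡ 21. So 5^12 ≡ 21 (mod 34).
So T(3) = T(5) = 21 while 3 ≠ 5, hence T is not injective, hence not bijective.
Since T is not bijective, we determine |image(T)|. Computing x^12 mod 34 for each x (by repeated squaring, reducing mod 34 at every step), the values T(0), T(1), …, T(33) are: 0, 1, 16, 21, 18, 21, 30, 13, 16, 33, 30, 13, 4, 1, 4, 33, 18, 17, 18, 33, 4, 1, 4, 13, 30, 33, 16, 13, 30, 21, 18, 21, 16, 1.
The distinct values are {0, 1, 4, 13, 16, 17, 18, 21, 30, 33}; there are 10 of them.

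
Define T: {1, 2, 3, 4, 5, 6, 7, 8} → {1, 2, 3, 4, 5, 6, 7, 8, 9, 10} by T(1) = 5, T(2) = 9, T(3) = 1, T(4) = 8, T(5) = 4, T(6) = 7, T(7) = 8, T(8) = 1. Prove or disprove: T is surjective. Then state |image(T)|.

No element maps to 2, so T is not surjective.
The image of T is {1, 4, 5, 7, 8, 9}, which has 6 elements.

6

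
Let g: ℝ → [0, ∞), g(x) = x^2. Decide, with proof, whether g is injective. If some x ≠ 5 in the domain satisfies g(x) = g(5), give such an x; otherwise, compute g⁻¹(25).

-5

g(5) = 25 = (−5)^2 = g(−5) (since 2 is even), with 5 ≠ −5. So g is not injective.
For the follow-up, such an x exists: taking x = −5 ∈ ℝ gives g(−5) = 25 = g(5) with −5 ≠ 5.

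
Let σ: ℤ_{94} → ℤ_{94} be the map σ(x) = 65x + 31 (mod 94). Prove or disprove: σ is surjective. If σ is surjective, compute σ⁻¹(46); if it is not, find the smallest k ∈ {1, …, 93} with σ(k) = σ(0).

87

By definition, σ is surjective if every y in the codomain equals σ(x) for some x in the domain.
Since gcd(65, 94) = 1, 65 is invertible modulo 94. Euclid's algorithm: 94 = 1·65 + 29, 65 = 2·29 + 7, 29 = 4·7 + 1; back-substituting gives 1 = 81·65 − 56·94, so 65⁻¹ ≡ 81 (mod 94).
Then y ↦ 81(y − 31) is a two-sided inverse to σ, so every y ∈ ℤ_{94} has a preimage.
Therefore σ is surjective.
Since σ is surjective, we find σ⁻¹(46): we need 65x ≡ 46 − 31 ≡ 15 (mod 94). Using 65⁻¹ = 81: x ≡ 81·15 = 1215 = 12·94 + 87, so x = 87.
Check: σ(87) = 65·87 + 31 = 5686 = 60·94 + 46 ≡ 46 (mod 94).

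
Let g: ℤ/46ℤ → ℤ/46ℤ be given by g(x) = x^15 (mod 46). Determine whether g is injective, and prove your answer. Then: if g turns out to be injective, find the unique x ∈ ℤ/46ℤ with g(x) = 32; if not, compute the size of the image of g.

Computing x^15 mod 46 for each x (by repeated squaring, reducing mod 46 at every step), the values g(0), g(1), …, g(45) are: 0, 1, 16, 35, 26, 19, 8, 37, 2, 29, 28, 33, 36, 41, 40, 21, 32, 15, 4, 43, 34, 7, 22, 23, 24, 39, 12, 3, 42, 31, 14, 25, 6, 5, 10, 13, 18, 17, 44, 9, 38, 27, 20, 11, 30, 45.
Every element of ℤ/46ℤ appears exactly once in this list, so g is a bijection, and in particular injective.
Since g is injective, we read off the preimage of 32 from the same table: g(16) = 32, so g⁻¹(32) = 16.

16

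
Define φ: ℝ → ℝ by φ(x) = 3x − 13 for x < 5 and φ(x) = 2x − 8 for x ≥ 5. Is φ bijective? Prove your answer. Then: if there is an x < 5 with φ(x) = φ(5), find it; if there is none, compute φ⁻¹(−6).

Both pieces are strictly increasing (slopes 3 and 2), so each is injective on its own interval.
The left piece maps (−∞, 5) onto (−∞, 2); the right piece maps [5, ∞) onto [2, ∞).
Since 2 = 2, the images partition ℝ: φ is injective and surjective, hence bijective.
Because the two images are disjoint, no x < 5 has φ(x) = φ(5), so we compute φ⁻¹(−6): −6 lies in (−∞, 2), so solve 3x − 13 = −6: x = (−6 + 13)/3 = 7/3.

7/3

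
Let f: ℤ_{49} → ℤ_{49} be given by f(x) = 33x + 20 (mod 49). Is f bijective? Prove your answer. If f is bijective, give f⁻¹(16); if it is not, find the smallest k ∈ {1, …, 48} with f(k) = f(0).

Recall that f is injective when f(x_1) = f(x_2) forces x_1 = x_2.
If f(x_1) = f(x_2), then 33x_1 ≡ 33x_2 (mod 49). Because gcd(33, 49) = 1, we may cancel 33 to get x_1 ≡ x_2 (mod 49).
We now compute 33⁻¹ mod 49 explicitly. Euclid's algorithm: 49 = 1·33 + 16, 33 = 2·16 + 1; back-substituting gives 1 = 3·33 − 2·49, so 33⁻¹ ≡ 3 (mod 49).
Then y ↦ 3(y − 20) is a two-sided inverse to f, so every y ∈ ℤ_{49} has a preimage.
Hence f is bijective.
Since f is bijective, we find f⁻¹(16): we need 33x ≡ 16 − 20 ≡ 45 (mod 49). Using 33⁻¹ = 3: x ≡ 3·45 = 135 = 2·49 + 37, so x = 37.
Check: f(37) = 33·37 + 20 = 1241 = 25·49 + 16 ≡ 16 (mod 49).

37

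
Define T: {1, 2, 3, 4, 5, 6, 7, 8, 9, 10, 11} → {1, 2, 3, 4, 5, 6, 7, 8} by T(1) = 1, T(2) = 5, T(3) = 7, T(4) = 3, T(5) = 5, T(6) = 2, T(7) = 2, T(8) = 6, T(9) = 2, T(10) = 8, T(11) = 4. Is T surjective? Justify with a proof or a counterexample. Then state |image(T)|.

8

Every element of the codomain has a preimage: 1 = T(1), 2 = T(6), 3 = T(4), 4 = T(11), 5 = T(2), 6 = T(8), 7 = T(3), 8 = T(10).
So T is surjective.
The image of T is {1, 2, 3, 4, 5, 6, 7, 8}, which has 8 elements.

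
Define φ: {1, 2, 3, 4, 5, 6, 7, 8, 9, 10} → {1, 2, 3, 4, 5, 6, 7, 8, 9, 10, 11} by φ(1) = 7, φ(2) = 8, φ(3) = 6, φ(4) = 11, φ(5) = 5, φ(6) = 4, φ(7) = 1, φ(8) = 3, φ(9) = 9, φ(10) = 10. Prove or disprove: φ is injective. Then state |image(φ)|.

The values φ(1), …, φ(10) are 7, 8, 6, 11, 5, 4, 1, 3, 9, 10 — all distinct.
So φ(a) = φ(b) only when a = b, and φ is injective.
The image of φ is {1, 3, 4, 5, 6, 7, 8, 9, 10, 11}, which has 10 elements.

10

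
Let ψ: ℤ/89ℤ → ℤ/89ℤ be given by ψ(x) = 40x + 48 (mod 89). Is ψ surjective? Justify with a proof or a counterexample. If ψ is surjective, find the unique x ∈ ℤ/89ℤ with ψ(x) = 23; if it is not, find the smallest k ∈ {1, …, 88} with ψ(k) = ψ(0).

55

By definition, ψ is surjective if every y in the codomain equals ψ(x) for some x in the domain.
Since gcd(40, 89) = 1, 40 is invertible modulo 89. Euclid's algorithm: 89 = 2·40 + 9, 40 = 4·9 + 4, 9 = 2·4 + 1; back-substituting gives 1 = 69·40 − 31·89, so 40⁻¹ ≡ 69 (mod 89).
For any y ∈ ℤ/89ℤ, x = 69(y − 48) mod 89 satisfies ψ(x) = 40·69(y − 48) + 48 ≡ y (since 40·69 ≡ 1 mod 89). So every y has a preimage.
Therefore ψ is surjective.
Since ψ is surjective, we compute ψ⁻¹(23): solve 40x + 48 ≡ 23 (mod 89), i.e. 40x ≡ 64 (mod 89).
Multiplying by 40⁻¹ = 69 gives x ≡ 69·64 = 4416 = 49·89 + 55 ≡ 55 (mod 89).
Check: ψ(55) = 40·55 + 48 = 2248 = 25·89 + 23 ≡ 23 (mod 89).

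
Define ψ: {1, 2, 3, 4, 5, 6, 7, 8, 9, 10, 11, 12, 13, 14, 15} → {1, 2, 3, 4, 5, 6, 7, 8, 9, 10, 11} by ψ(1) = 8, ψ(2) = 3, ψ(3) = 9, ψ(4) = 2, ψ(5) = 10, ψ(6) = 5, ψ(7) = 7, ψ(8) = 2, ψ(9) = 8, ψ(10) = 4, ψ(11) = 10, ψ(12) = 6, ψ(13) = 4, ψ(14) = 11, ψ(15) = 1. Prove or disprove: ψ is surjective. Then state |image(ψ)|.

11

Every element of the codomain has a preimage: 1 = ψ(15), 2 = ψ(4), 3 = ψ(2), 4 = ψ(10), 5 = ψ(6), 6 = ψ(12), 7 = ψ(7), 8 = ψ(1), 9 = ψ(3), 10 = ψ(5), 11 = ψ(14).
Thus ψ is surjective.
The image of ψ is {1, 2, 3, 4, 5, 6, 7, 8, 9, 10, 11}, which has 11 elements.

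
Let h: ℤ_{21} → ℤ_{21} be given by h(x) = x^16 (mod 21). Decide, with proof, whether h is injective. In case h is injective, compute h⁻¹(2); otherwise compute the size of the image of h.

h(2): Repeated squaring mod 21: 2^1 ≡ 2, 2^2 ≡ 2² = 4, 2^4 ≡ 4² = 16, 2^8 ≡ 16² = 256 ≡ 4, 2^16 ≡ 4² = 16. So 2^16 ≡ 16 (mod 21).
h(5): Repeated squaring mod 21: 5^1 ≡ 5, 5^2 ≡ 5² = 25 ≡ 4, 5^4 ≡ 4² = 16, 5^8 ≡ 16² = 256 ≡ 4, 5^16 ≡ 4² = 16. So 5^16 ≡ 16 (mod 21).
So h(2) = h(5) = 16 while 2 ≠ 5, hence h is not injective.
Since h is not injective, we determine |image(h)|. Computing x^16 mod 21 for each x (by repeated squaring, reducing mod 21 at every step), the values h(0), h(1), …, h(20) are: 0, 1, 16, 18, 4, 16, 15, 7, 1, 9, 4, 4, 9, 1, 7, 15, 16, 4, 18, 16, 1.
The distinct values are {0, 1, 4, 7, 9, 15, 16, 18}; there are 8 of them.

8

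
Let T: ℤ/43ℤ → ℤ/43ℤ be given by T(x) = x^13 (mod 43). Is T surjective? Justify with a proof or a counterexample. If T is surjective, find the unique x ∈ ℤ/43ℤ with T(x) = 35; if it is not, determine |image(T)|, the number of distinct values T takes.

Since 43 is prime, the nonzero elements of ℤ/43ℤ form a cyclic group of order 42.
As gcd(13, 42) = 1, raising to the 13th power is a bijection on this group: if s^13 ≡ t^13 then (st^{−1})^13 = 1, and the only element of order dividing gcd(13, 42) = 1 is 1, so s = t.
With T(0) = 0 this makes T injective on all of ℤ/43ℤ, hence bijective (finite equal-size domain and codomain). In particular T is surjective.
Since T is surjective, we find the preimage of 35. The inverse of x ↦ x^13 on (ℤ/43ℤ)^× is x ↦ x^13, because 13·13 = 169 = 4·42 + 1 ≡ 1 (mod 42) and x^{42} = 1 for x ≠ 0 (Fermat). So T⁻¹(35) = 35^13 mod 43.
Repeated squaring mod 43: 35^1 ≡ 35, 35^2 ≡ 35² = 1225 ≡ 21, 35^4 ≡ 21² = 441 ≡ 11, 35^8 ≡ 11² = 121 ≡ 35. Since 13 = 8 + 4 + 1, 35^13 ≡ 35·11·35: 35·11 = 385 ≡ 41, then 41·35 = 1435 ≡ 16. So 35^13 ≡ 16 (mod 43).
Hence T⁻¹(35) = 16.

16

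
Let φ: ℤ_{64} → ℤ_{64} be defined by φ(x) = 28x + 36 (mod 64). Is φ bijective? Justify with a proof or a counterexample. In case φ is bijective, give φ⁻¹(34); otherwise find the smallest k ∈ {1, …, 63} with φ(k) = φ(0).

We have gcd(28, 64) = 4 > 1. Taking u = 0 and v = 16: φ(0) = 36 and φ(16) = 28·16 + 36 = 484 ≡ 36 (mod 64).
So φ(0) = φ(16) while 0 ≠ 16, thus φ is not injective, hence not bijective.
Since φ is not bijective, we find the least positive k with φ(k) = φ(0): this means 28k ≡ 0 (mod 64), i.e. 64 ∣ 28k. Since gcd(28, 64) = 4, dividing through by 4 this holds exactly when 16 ∣ 7k, and as gcd(7, 16) = 1, exactly when 16 ∣ k.
The smallest positive such k is 16.

16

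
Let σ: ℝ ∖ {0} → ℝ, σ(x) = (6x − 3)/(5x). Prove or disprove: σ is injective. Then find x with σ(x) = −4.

3/26

Suppose σ(x_1) = σ(x_2). Cross-multiplying: (6x_1 − 3)(5x_2) = (6x_2 − 3)(5x_1).
Expanding both sides and cancelling the symmetric terms leaves 15·(x_1 − x_2) = 0. Since 15 ≠ 0, x_1 = x_2. Hence σ is injective.
Solving σ(x) = −4: cross-multiplying gives 6x − 3 = −4(5x), which rearranges to 26x = 3, so x = 3/26.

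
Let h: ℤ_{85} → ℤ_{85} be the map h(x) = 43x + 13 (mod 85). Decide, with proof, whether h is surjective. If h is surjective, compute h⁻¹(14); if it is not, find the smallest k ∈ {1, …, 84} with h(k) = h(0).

Since gcd(43, 85) = 1, 43 is invertible modulo 85. Euclid's algorithm: 85 = 1·43 + 42, 43 = 1·42 + 1; back-substituting gives 1 = 2·43 − 1·85, so 43⁻¹ ≡ 2 (mod 85).
Then y ↦ 2(y − 13) is a two-sided inverse to h, so every y ∈ ℤ_{85} has a preimage.
So h is surjective.
Since h is surjective, we find h⁻¹(14): we need 43x ≡ 14 − 13 ≡ 1 (mod 85). Using 43⁻¹ = 2: x ≡ 2·1 = 2, so x = 2.
Check: h(2) = 43·2 + 13 = 99 = 1·85 + 14 ≡ 14 (mod 85).

2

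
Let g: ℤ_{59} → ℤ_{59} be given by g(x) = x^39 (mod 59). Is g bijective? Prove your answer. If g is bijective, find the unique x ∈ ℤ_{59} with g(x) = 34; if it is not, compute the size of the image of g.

10

Since 59 is prime, the nonzero elements of ℤ_{59} form a cyclic group of order 58.
As gcd(39, 58) = 1, raising to the 39th power is a bijection on this group: if x_1^39 ≡ x_2^39 then (x_1x_2^{−1})^39 = 1, and the only element of order dividing gcd(39, 58) = 1 is 1, so x_1 = x_2.
With g(0) = 0 this makes g injective on all of ℤ_{59}, hence bijective (finite equal-size domain and codomain). In particular g is bijective.
Since g is bijective, we find the preimage of 34. The inverse of x ↦ x^39 on (ℤ_{59})^× is x ↦ x^3, because 39·3 = 117 = 2·58 + 1 ≡ 1 (mod 58) and x^{58} = 1 for x ≠ 0 (Fermat). So g⁻¹(34) = 34^3 mod 59.
Repeated squaring mod 59: 34^1 ≡ 34, 34^2 ≡ 34² = 1156 ≡ 35. Since 3 = 2 + 1, 34^3 ≡ 35·34: 35·34 = 1190 ≡ 10. So 34^3 ≡ 10 (mod 59).
Hence g⁻¹(34) = 10.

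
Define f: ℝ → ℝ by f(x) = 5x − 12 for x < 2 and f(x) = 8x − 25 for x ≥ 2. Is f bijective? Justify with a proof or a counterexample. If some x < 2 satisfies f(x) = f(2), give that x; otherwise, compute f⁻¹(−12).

Both pieces are strictly increasing (slopes 5 and 8), so each is injective on its own interval.
The left piece maps (−∞, 2) onto (−∞, −2); the right piece maps [2, ∞) onto [−9, ∞).
These images overlap. In particular f(2) = −9 (right piece), and solving 5x − 12 = −9 on the left piece gives x = 3/5 < 2.
So f(3/5) = f(2) with 3/5 ≠ 2, and f is not injective, hence not bijective. This x = 3/5 is the requested value below 2.

3/5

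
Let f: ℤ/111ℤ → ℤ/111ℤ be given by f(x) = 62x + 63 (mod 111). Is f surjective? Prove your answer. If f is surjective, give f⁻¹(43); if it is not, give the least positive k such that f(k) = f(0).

Since gcd(62, 111) = 1, 62 is invertible modulo 111. Euclid's algorithm: 111 = 1·62 + 49, 62 = 1·49 + 13, 49 = 3·13 + 10, 13 = 1·10 + 3, 10 = 3·3 + 1; back-substituting gives 1 = 77·62 − 43·111, so 62⁻¹ ≡ 77 (mod 111).
Then y ↦ 77(y − 63) is a two-sided inverse to f, so every y ∈ ℤ/111ℤ has a preimage.
So f is surjective.
Since f is surjective, we compute f⁻¹(43): solve 62x + 63 ≡ 43 (mod 111), i.e. 62x ≡ 91 (mod 111).
Multiplying by 62⁻¹ = 77 gives x ≡ 77·91 = 7007 = 63·111 + 14 ≡ 14 (mod 111).
Check: f(14) = 62·14 + 63 = 931 = 8·111 + 43 ≡ 43 (mod 111).

14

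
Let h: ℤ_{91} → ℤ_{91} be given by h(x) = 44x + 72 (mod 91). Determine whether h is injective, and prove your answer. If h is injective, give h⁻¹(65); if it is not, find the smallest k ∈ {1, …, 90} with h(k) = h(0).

Recall: h is injective if h(x_1) = h(x_2) implies x_1 = x_2.
Suppose h(x_1) = h(x_2) in ℤ_{91}. Then 44x_1 + 72 ≡ 44x_2 + 72 (mod 91), thus 44(x_1 − x_2) ≡ 0 (mod 91).
Since gcd(44, 91) = 1, 44 is invertible modulo 91, so x_1 − x_2 ≡ 0 (mod 91), i.e. x_1 = x_2.
So h is injective.
We now compute 44⁻¹ mod 91 explicitly. Euclid's algorithm: 91 = 2·44 + 3, 44 = 14·3 + 2, 3 = 1·2 + 1; back-substituting gives 1 = 60·44 − 29·91, so 44⁻¹ ≡ 60 (mod 91).
Since h is injective, we compute h⁻¹(65): solve 44x + 72 ≡ 65 (mod 91), i.e. 44x ≡ 84 (mod 91).
Multiplying by 44⁻¹ = 60 gives x ≡ 60·84 = 5040 = 55·91 + 35 ≡ 35 (mod 91).
Check: h(35) = 44·35 + 72 = 1612 = 17·91 + 65 ≡ 65 (mod 91).

35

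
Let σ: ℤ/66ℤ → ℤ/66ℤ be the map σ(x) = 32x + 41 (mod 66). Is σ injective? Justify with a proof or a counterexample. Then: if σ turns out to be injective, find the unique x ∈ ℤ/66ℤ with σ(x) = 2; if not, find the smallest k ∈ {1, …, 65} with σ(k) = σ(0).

33

By definition, σ is injective when σ(u) = σ(v) forces u = v.
We have gcd(32, 66) = 2 > 1. Taking u = 0 and v = 33: σ(0) = 41 and σ(33) = 32·33 + 41 = 1097 ≡ 41 (mod 66).
So σ(0) = σ(33) while 0 ≠ 33, therefore σ is not injective.
Since σ is not injective, we find the least positive k with σ(k) = σ(0): this means 32k ≡ 0 (mod 66), i.e. 66 ∣ 32k. Since gcd(32, 66) = 2, dividing through by 2 this holds exactly when 33 ∣ 16k, and as gcd(16, 33) = 1, exactly when 33 ∣ k.
The smallest positive such k is 33.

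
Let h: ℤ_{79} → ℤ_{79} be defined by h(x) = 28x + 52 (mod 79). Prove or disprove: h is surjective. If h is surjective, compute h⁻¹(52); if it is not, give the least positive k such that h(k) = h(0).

Since gcd(28, 79) = 1, 28 is invertible modulo 79. Euclid's algorithm: 79 = 2·28 + 23, 28 = 1·23 + 5, 23 = 4·5 + 3, 5 = 1·3 + 2, 3 = 1·2 + 1; back-substituting gives 1 = 48·28 − 17·79, so 28⁻¹ ≡ 48 (mod 79).
For any y ∈ ℤ_{79}, x = 48(y − 52) mod 79 satisfies h(x) = 28·48(y − 52) + 52 ≡ y (since 28·48 ≡ 1 mod 79). So every y has a preimage.
Therefore h is surjective.
Since h is surjective, we compute h⁻¹(52): solve 28x + 52 ≡ 52 (mod 79), i.e. 28x ≡ 0 (mod 79).
Multiplying by 28⁻¹ = 48 gives x ≡ 48·0 = 0 ≡ 0 (mod 79).
Check: h(0) = 28·0 + 52 = 52 ≡ 52 (mod 79).

0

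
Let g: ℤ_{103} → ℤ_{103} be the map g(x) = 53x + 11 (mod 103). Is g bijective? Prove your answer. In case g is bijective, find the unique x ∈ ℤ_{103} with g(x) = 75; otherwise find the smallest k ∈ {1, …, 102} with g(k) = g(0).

Suppose g(s) = g(t) in ℤ_{103}. Then 53s + 11 ≡ 53t + 11 (mod 103), hence 53(s − t) ≡ 0 (mod 103).
Since gcd(53, 103) = 1, 53 is invertible modulo 103, so s − t ≡ 0 (mod 103), i.e. s = t.
We now compute 53⁻¹ mod 103 explicitly. Euclid's algorithm: 103 = 1·53 + 50, 53 = 1·50 + 3, 50 = 16·3 + 2, 3 = 1·2 + 1; back-substituting gives 1 = 35·53 − 18·103, so 53⁻¹ ≡ 35 (mod 103).
Then y ↦ 35(y − 11) is a two-sided inverse to g, so every y ∈ ℤ_{103} has a preimage.
Thus g is bijective.
Since g is bijective, we compute g⁻¹(75): solve 53x + 11 ≡ 75 (mod 103), i.e. 53x ≡ 64 (mod 103).
Multiplying by 53⁻¹ = 35 gives x ≡ 35·64 = 2240 = 21·103 + 77 ≡ 77 (mod 103).
Check: g(77) = 53·77 + 11 = 4092 = 39·103 + 75 ≡ 75 (mod 103).

77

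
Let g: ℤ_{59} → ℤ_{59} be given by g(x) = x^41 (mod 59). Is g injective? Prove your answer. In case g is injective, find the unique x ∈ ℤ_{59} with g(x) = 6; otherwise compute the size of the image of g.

37

Since 59 is prime, the nonzero elements of ℤ_{59} form a cyclic group of order 58.
As gcd(41, 58) = 1, raising to the 41st power is a bijection on this group: if u^41 ≡ v^41 then (uv^{−1})^41 = 1, and the only element of order dividing gcd(41, 58) = 1 is 1, so u = v.
With g(0) = 0 this makes g injective on all of ℤ_{59}, hence bijective (finite equal-size domain and codomain). In particular g is injective.
Since g is injective, we find the preimage of 6. The inverse of x ↦ x^41 on (ℤ_{59})^× is x ↦ x^17, because 41·17 = 697 = 12·58 + 1 ≡ 1 (mod 58) and x^{58} = 1 for x ≠ 0 (Fermat). So g⁻¹(6) = 6^17 mod 59.
Repeated squaring mod 59: 6^1 ≡ 6, 6^2 ≡ 6² = 36, 6^4 ≡ 36² = 1296 ≡ 57, 6^8 ≡ 57² = 3249 ≡ 4, 6^16 ≡ 4² = 16. Since 17 = 16 + 1, 6^17 ≡ 16·6: 16·6 = 96 ≡ 37. So 6^17 ≡ 37 (mod 59).
Hence g⁻¹(6) = 37.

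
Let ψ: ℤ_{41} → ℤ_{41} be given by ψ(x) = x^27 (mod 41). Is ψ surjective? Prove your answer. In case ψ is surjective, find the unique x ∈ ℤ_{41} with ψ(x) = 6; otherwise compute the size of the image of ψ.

Since 41 is prime, the nonzero elements of ℤ_{41} form a cyclic group of order 40.
As gcd(27, 40) = 1, raising to the 27th power is a bijection on this group: if x_1^27 ≡ x_2^27 then (x_1x_2^{−1})^27 = 1, and the only element of order dividing gcd(27, 40) = 1 is 1, so x_1 = x_2.
With ψ(0) = 0 this makes ψ injective on all of ℤ_{41}, hence bijective (finite equal-size domain and codomain). In particular ψ is surjective.
Since ψ is surjective, we find the preimage of 6. The inverse of x ↦ x^27 on (ℤ_{41})^× is x ↦ x^3, because 27·3 = 81 = 2·40 + 1 ≡ 1 (mod 40) and x^{40} = 1 for x ≠ 0 (Fermat). So ψ⁻¹(6) = 6^3 mod 41.
Repeated squaring mod 41: 6^1 ≡ 6, 6^2 ≡ 6² = 36. Since 3 = 2 + 1, 6^3 ≡ 36·6: 36·6 = 216 ≡ 11. So 6^3 ≡ 11 (mod 41).
Hence ψ⁻¹(6) = 11.

11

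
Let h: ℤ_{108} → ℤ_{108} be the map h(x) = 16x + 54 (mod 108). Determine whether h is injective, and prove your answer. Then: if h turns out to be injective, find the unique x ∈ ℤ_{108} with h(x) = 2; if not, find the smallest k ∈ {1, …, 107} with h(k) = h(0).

27

Recall that h is injective if h(u) = h(v) implies u = v.
We have gcd(16, 108) = 4 > 1. Taking u = 0 and v = 27: h(0) = 54 and h(27) = 16·27 + 54 = 486 ≡ 54 (mod 108).
So h(0) = h(27) while 0 ≠ 27, so h is not injective.
Since h is not injective, we find the least positive k with h(k) = h(0): this means 16k ≡ 0 (mod 108), i.e. 108 ∣ 16k. Since gcd(16, 108) = 4, dividing through by 4 this holds exactly when 27 ∣ 4k, and as gcd(4, 27) = 1, exactly when 27 ∣ k.
The smallest positive such k is 27.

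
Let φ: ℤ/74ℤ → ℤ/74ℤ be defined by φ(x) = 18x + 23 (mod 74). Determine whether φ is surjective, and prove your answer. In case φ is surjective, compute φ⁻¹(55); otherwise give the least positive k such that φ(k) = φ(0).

Recall that surjectivity means every element of the codomain has a preimage under φ.
Since gcd(18, 74) = 2, we have 18x ≡ 0 (mod 2) for all x, so φ(x) ≡ 1 (mod 2).
But 0 ≢ 1 (mod 2), so 0 ∈ ℤ/74ℤ has no preimage. Therefore φ is not surjective.
Since φ is not surjective, we find the least positive k with φ(k) = φ(0): this means 18k ≡ 0 (mod 74), i.e. 74 ∣ 18k. Since gcd(18, 74) = 2, dividing through by 2 this holds exactly when 37 ∣ 9k, and as gcd(9, 37) = 1, exactly when 37 ∣ k.
The smallest positive such k is 37.

37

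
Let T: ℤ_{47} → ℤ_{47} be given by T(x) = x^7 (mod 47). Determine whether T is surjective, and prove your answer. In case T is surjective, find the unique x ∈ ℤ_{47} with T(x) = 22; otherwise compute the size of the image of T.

Since 47 is prime, the nonzero elements of ℤ_{47} form a cyclic group of order 46.
As gcd(7, 46) = 1, raising to the 7th power is a bijection on this group: if x_1^7 ≡ x_2^7 then (x_1x_2^{−1})^7 = 1, and the only element of order dividing gcd(7, 46) = 1 is 1, so x_1 = x_2.
With T(0) = 0 this makes T injective on all of ℤ_{47}, hence bijective (finite equal-size domain and codomain). In particular T is surjective.
Since T is surjective, we find the preimage of 22. The inverse of x ↦ x^7 on (ℤ_{47})^× is x ↦ x^33, because 7·33 = 231 = 5·46 + 1 ≡ 1 (mod 46) and x^{46} = 1 for x ≠ 0 (Fermat). So T⁻¹(22) = 22^33 mod 47.
Repeated squaring mod 47: 22^1 ≡ 22, 22^2 ≡ 22² = 484 ≡ 14, 22^4 ≡ 14² = 196 ≡ 8, 22^8 ≡ 8² = 64 ≡ 17, 22^16 ≡ 17² = 289 ≡ 7, 22^32 ≡ 7² = 49 ≡ 2. Since 33 = 32 + 1, 22^33 ≡ 2·22: 2·22 = 44. So 22^33 ≡ 44 (mod 47).
Hence T⁻¹(22) = 44.

44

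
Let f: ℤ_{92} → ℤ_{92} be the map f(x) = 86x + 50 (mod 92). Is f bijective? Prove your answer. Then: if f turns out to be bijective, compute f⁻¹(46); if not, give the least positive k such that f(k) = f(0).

46

We have gcd(86, 92) = 2 > 1. Taking x_1 = 0 and x_2 = 46: f(0) = 50 and f(46) = 86·46 + 50 = 4006 ≡ 50 (mod 92).
So f(0) = f(46) while 0 ≠ 46, so f is not injective, hence not bijective.
Since f is not bijective, we find the least positive k with f(k) = f(0): this means 86k ≡ 0 (mod 92), i.e. 92 ∣ 86k. Since gcd(86, 92) = 2, dividing through by 2 this holds exactly when 46 ∣ 43k, and as gcd(43, 46) = 1, exactly when 46 ∣ k.
The smallest positive such k is 46.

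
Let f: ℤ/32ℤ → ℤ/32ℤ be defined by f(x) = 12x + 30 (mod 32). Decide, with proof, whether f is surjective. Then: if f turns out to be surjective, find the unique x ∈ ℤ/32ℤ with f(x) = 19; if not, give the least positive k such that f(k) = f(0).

Recall: f is surjective if every y in the codomain equals f(x) for some x in the domain.
Since gcd(12, 32) = 4, we have 12x ≡ 0 (mod 4) for all x, so f(x) ≡ 2 (mod 4).
But 0 ≢ 2 (mod 4), so 0 ∈ ℤ/32ℤ has no preimage. Hence f is not surjective.
Since f is not surjective, we find the least positive k with f(k) = f(0): this means 12k ≡ 0 (mod 32), i.e. 32 ∣ 12k. Since gcd(12, 32) = 4, dividing through by 4 this holds exactly when 8 ∣ 3k, and as gcd(3, 8) = 1, exactly when 8 ∣ k.
The smallest positive such k is 8.

8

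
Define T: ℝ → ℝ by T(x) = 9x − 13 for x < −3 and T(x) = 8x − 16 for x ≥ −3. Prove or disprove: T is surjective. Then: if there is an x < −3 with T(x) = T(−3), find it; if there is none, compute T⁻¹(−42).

-29/9

Both pieces are strictly increasing (slopes 9 and 8), so each is injective on its own interval.
The left piece maps (−∞, −3) onto (−∞, −40); the right piece maps [−3, ∞) onto [−40, ∞).
These images together cover ℝ, so T is surjective.
Because the two images are disjoint, no x < −3 has T(x) = T(−3), so we compute T⁻¹(−42): −42 lies in (−∞, −40), so solve 9x − 13 = −42: x = (−42 + 13)/9 = −29/9.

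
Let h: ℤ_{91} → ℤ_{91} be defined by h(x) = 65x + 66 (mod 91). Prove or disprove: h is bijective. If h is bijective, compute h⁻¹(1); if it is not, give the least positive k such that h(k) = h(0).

7

We have gcd(65, 91) = 13 > 1. Taking u = 0 and v = 7: h(0) = 66 and h(7) = 65·7 + 66 = 521 ≡ 66 (mod 91).
So h(0) = h(7) while 0 ≠ 7, hence h is not injective, hence not bijective.
Since h is not bijective, we find the least positive k with h(k) = h(0): this means 65k ≡ 0 (mod 91), i.e. 91 ∣ 65k. Since gcd(65, 91) = 13, dividing through by 13 this holds exactly when 7 ∣ 5k, and as gcd(5, 7) = 1, exactly when 7 ∣ k.
The smallest positive such k is 7.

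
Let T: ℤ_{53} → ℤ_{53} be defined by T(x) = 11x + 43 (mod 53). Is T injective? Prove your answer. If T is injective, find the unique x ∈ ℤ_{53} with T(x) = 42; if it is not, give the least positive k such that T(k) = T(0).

24

By definition, T is injective when T(a) = T(b) forces a = b.
Suppose T(a) = T(b) in ℤ_{53}. Then 11a + 43 ≡ 11b + 43 (mod 53), hence 11(a − b) ≡ 0 (mod 53).
Since gcd(11, 53) = 1, 11 is invertible modulo 53, so a − b ≡ 0 (mod 53), i.e. a = b.
Therefore T is injective.
We now compute 11⁻¹ mod 53 explicitly. Euclid's algorithm: 53 = 4·11 + 9, 11 = 1·9 + 2, 9 = 4·2 + 1; back-substituting gives 1 = 29·11 − 6·53, so 11⁻¹ ≡ 29 (mod 53).
Since T is injective, we find T⁻¹(42): we need 11x ≡ 42 − 43 ≡ 52 (mod 53). Using 11⁻¹ = 29: x ≡ 29·52 = 1508 = 28·53 + 24, so x = 24.
Check: T(24) = 11·24 + 43 = 307 = 5·53 + 42 ≡ 42 (mod 53).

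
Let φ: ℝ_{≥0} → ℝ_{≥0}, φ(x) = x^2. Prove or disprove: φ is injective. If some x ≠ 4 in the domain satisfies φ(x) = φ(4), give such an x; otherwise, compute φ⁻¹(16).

On ℝ_{≥0}, x ↦ x^2 is strictly increasing, so φ(x_1) = φ(x_2) forces x_1 = x_2. Thus φ is injective.
Since x ↦ x^2 is strictly increasing on ℝ_{≥0}, it is injective there, so no x ≠ 4 in the domain has φ(x) = φ(4). We therefore compute φ⁻¹(16) = 16^{1/2} = 4 (indeed 4^2 = 16).

4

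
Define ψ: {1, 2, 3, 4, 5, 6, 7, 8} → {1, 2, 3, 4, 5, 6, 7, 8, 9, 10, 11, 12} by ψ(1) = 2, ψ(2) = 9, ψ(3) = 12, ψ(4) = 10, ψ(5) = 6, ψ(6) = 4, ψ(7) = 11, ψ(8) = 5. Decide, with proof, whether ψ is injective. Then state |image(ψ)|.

8

The values ψ(1), …, ψ(8) are 2, 9, 12, 10, 6, 4, 11, 5 — all distinct.
So ψ(x_1) = ψ(x_2) only when x_1 = x_2, and ψ is injective.
The image of ψ is {2, 4, 5, 6, 9, 10, 11, 12}, which has 8 elements.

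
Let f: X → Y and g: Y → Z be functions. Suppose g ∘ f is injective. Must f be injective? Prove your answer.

injective

Suppose f(s) = f(t). Applying g: (g ∘ f)(s) = (g ∘ f)(t). Since g ∘ f is injective, s = t. So f is injective.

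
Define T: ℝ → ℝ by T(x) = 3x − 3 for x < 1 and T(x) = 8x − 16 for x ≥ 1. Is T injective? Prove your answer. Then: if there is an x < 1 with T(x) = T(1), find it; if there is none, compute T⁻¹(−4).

Both pieces are strictly increasing (slopes 3 and 8), so each is injective on its own interval.
The left piece maps (−∞, 1) onto (−∞, 0); the right piece maps [1, ∞) onto [−8, ∞).
These images overlap. In particular T(1) = −8 (right piece), and solving 3x − 3 = −8 on the left piece gives x = −5/3 < 1.
So T(−5/3) = T(1) with −5/3 ≠ 1, and T is not injective. This x = −5/3 is the requested value below 1.

-5/3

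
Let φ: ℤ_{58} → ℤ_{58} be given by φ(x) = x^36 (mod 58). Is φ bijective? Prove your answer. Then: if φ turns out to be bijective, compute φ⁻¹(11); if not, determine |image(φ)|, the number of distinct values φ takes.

φ(3): Repeated squaring mod 58: 3^1 ≡ 3, 3^2 ≡ 3² = 9, 3^4 ≡ 9² = 81 ≡ 23, 3^8 ≡ 23² = 529 ≡ 7, 3^16 ≡ 7² = 49, 3^32 ≡ 49² = 2401 ≡ 23. Since 36 = 32 + 4, 3^36 ≡ 23·23: 23·23 = 529 ≡ 7. So 3^36 ≡ 7 (mod 58).
φ(7): Repeated squaring mod 58: 7^1 ≡ 7, 7^2 ≡ 7² = 49, 7^4 ≡ 49² = 2401 ≡ 23, 7^8 ≡ 23² = 529 ≡ 7, 7^16 ≡ 7² = 49, 7^32 ≡ 49² = 2401 ≡ 23. Since 36 = 32 + 4, 7^36 ≡ 23·23: 23·23 = 529 ≡ 7. So 7^36 ≡ 7 (mod 58).
So φ(3) = φ(7) = 7 while 3 ≠ 7, therefore φ is not injective, hence not bijective.
Since φ is not bijective, we determine |image(φ)|. Computing x^36 mod 58 for each x (by repeated squaring, reducing mod 58 at every step), the values φ(0), φ(1), …, φ(57) are: 0, 1, 24, 7, 54, 53, 52, 7, 20, 49, 54, 45, 30, 45, 52, 23, 16, 1, 16, 25, 20, 49, 36, 23, 24, 25, 36, 53, 30, 29, 30, 53, 36, 25, 24, 23, 36, 49, 20, 25, 16, 1, 16, 23, 52, 45, 30, 45, 54, 49, 20, 7, 52, 53, 54, 7, 24, 1.
The distinct values are {0, 1, 7, 16, 20, 23, 24, 25, 29, 30, 36, 45, 49, 52, 53, 54}; there are 16 of them.

16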